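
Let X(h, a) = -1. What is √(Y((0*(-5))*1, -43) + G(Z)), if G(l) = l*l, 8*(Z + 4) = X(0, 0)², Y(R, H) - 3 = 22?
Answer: √2561/8 ≈ 6.3258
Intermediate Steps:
Y(R, H) = 25 (Y(R, H) = 3 + 22 = 25)
Z = -31/8 (Z = -4 + (⅛)*(-1)² = -4 + (⅛)*1 = -4 + ⅛ = -31/8 ≈ -3.8750)
G(l) = l²
√(Y((0*(-5))*1, -43) + G(Z)) = √(25 + (-31/8)²) = √(25 + 961/64) = √(2561/64) = √2561/8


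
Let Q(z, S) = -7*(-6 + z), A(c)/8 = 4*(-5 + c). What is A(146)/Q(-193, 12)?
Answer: 4512/1393 ≈ 3.2391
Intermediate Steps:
A(c) = -160 + 32*c (A(c) = 8*(4*(-5 + c)) = 8*(-20 + 4*c) = -160 + 32*c)
Q(z, S) = 42 - 7*z
A(146)/Q(-193, 12) = (-160 + 32*146)/(42 - 7*(-193)) = (-160 + 4672)/(42 + 1351) = 4512/1393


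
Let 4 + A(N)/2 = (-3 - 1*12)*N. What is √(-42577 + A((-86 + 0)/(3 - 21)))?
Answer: I*√384555/3 ≈ 206.71*I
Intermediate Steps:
A(N) = -8 - 30*N (A(N) = -8 + 2*((-3 - 1*12)*N) = -8 + 2*((-3 - 12)*N) = -8 + 2*(-15*N) = -8 - 30*N)
√(-42577 + A((-86 + 0)/(3 - 21))) = √(-42577 + (-8 - 30*(-86 + 0)/(3 - 21))) = √(-42577 + (-8 - (-2580)/(-18))) = √(-42577 + (-8 - (-2580)*(-1)/18)) = √(-42577 + (-8 - 30*43/9)) = √(-42577 + (-8 - 430/3)) = √(-42577 - 454/3) = √(-128185/3) = I*√384555/3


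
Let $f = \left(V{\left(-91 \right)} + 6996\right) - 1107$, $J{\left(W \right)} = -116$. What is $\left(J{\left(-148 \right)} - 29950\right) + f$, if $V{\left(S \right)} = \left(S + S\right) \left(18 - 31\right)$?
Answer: $-21811$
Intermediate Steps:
$V{\left(S \right)} = - 26 S$ ($V{\left(S \right)} = 2 S \left(-13\right) = - 26 S$)
$f = 8255$ ($f = \left(\left(-26\right) \left(-91\right) + 6996\right) - 1107 = \left(2366 + 6996\right) - 1107 = 9362 - 1107 = 8255$)
$\left(J{\left(-148 \right)} - 29950\right) + f = \left(-116 - 29950\right) + 8255 = -30066 + 8255 = -21811$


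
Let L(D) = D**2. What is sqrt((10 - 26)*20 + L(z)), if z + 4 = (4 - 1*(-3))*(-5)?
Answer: sqrt(1201) ≈ 34.655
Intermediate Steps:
z = -39 (z = -4 + (4 - 1*(-3))*(-5) = -4 + (4 + 3)*(-5) = -4 + 7*(-5) = -4 - 35 = -39)
sqrt((10 - 26)*20 + L(z)) = sqrt((10 - 26)*20 + (-39)**2) = sqrt(-16*20 + 1521) = sqrt(-320 + 1521) = sqrt(1201)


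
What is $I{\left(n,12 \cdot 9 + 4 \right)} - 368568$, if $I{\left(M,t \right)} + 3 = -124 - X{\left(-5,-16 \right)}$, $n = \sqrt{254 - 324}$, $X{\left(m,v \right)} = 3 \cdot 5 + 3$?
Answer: $-368713$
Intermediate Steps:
$X{\left(m,v \right)} = 18$ ($X{\left(m,v \right)} = 15 + 3 = 18$)
$n = i \sqrt{70}$ ($n = \sqrt{-70} = i \sqrt{70} \approx 8.3666 i$)
$I{\left(M,t \right)} = -145$ ($I{\left(M,t \right)} = -3 - 142 = -145$)
$I{\left(n,12 \cdot 9 + 4 \right)} - 368568 = -145 - 368568 = -368713$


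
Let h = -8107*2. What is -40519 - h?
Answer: -24305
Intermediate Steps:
h = -16214
-40519 - h = -40519 - 1*(-16214) = -40519 + 16214 = -24305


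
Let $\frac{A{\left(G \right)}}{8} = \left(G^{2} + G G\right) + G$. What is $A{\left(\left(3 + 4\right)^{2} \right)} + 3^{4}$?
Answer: $38889$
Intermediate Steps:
$A{\left(G \right)} = 8 G + 16 G^{2}$ ($A{\left(G \right)} = 8 \left(\left(G^{2} + G G\right) + G\right) = 8 \left(\left(G^{2} + G^{2}\right) + G\right) = 8 \left(2 G^{2} + G\right) = 8 \left(G + 2 G^{2}\right) = 8 G + 16 G^{2}$)
$A{\left(\left(3 + 4\right)^{2} \right)} + 3^{4} = 8 \left(3 + 4\right)^{2} \left(1 + 2 \left(3 + 4\right)^{2}\right) + 3^{4} = 8 \cdot 7^{2} \left(1 + 2 \cdot 7^{2}\right) + 81 = 8 \cdot 49 \left(1 + 2 \cdot 49\right) + 81 = 8 \cdot 49 \left(1 + 98\right) + 81 = 8 \cdot 49 \cdot 99 + 81 = 38808 + 81 = 38889$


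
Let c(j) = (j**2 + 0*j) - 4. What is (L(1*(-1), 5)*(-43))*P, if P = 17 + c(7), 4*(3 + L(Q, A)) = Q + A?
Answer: 5332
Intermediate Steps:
L(Q, A) = -3 + A/4 + Q/4 (L(Q, A) = -3 + (Q + A)/4 = -3 + (A + Q)/4 = -3 + (A/4 + Q/4) = -3 + A/4 + Q/4)
c(j) = -4 + j**2 (c(j) = (j**2 + 0) - 4 = j**2 - 4 = -4 + j**2)
P = 62 (P = 17 + (-4 + 7**2) = 17 + (-4 + 49) = 17 + 45 = 62)
(L(1*(-1), 5)*(-43))*P = ((-3 + (1/4)*5 + (1*(-1))/4)*(-43))*62 = ((-3 + 5/4 + (1/4)*(-1))*(-43))*62 = ((-3 + 5/4 - 1/4)*(-43))*62 = -2*(-43)*62 = 86*62 = 5332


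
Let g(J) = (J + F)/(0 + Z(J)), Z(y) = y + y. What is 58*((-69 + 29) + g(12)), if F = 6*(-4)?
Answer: -2349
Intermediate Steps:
Z(y) = 2*y
F = -24
g(J) = (-24 + J)/(2*J) (g(J) = (J - 24)/(0 + 2*J) = (-24 + J)/((2*J)) = (-24 + J)*(1/(2*J)) = (-24 + J)/(2*J))
58*((-69 + 29) + g(12)) = 58*((-69 + 29) + (1/2)*(-24 + 12)/12) = 58*(-40 + (1/2)*(1/12)*(-12)) = 58*(-40 - 1/2) = 58*(-81/2) = -2349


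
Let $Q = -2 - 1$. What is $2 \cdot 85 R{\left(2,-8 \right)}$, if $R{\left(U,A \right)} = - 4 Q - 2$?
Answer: $1700$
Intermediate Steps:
$Q = -3$ ($Q = -2 - 1 = -3$)
$R{\left(U,A \right)} = 10$ ($R{\left(U,A \right)} = \left(-4\right) \left(-3\right) - 2 = 12 - 2 = 10$)
$2 \cdot 85 R{\left(2,-8 \right)} = 2 \cdot 85 \cdot 10 = 170 \cdot 10 = 1700$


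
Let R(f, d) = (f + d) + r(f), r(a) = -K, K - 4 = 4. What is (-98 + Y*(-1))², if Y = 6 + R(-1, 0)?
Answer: 9025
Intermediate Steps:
K = 8 (K = 4 + 4 = 8)
r(a) = -8 (r(a) = -1*8 = -8)
R(f, d) = -8 + d + f (R(f, d) = (f + d) - 8 = (d + f) - 8 = -8 + d + f)
Y = -3 (Y = 6 + (-8 + 0 - 1) = 6 - 9 = -3)
(-98 + Y*(-1))² = (-98 - 3*(-1))² = (-98 + 3)² = (-95)² = 9025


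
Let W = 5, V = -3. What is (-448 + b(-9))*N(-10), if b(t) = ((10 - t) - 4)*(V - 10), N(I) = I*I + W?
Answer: -67515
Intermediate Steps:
N(I) = 5 + I² (N(I) = I*I + 5 = I² + 5 = 5 + I²)
b(t) = -78 + 13*t (b(t) = ((10 - t) - 4)*(-3 - 10) = (6 - t)*(-13) = -78 + 13*t)
(-448 + b(-9))*N(-10) = (-448 + (-78 + 13*(-9)))*(5 + (-10)²) = (-448 + (-78 - 117))*(5 + 100) = (-448 - 195)*105 = -643*105 = -67515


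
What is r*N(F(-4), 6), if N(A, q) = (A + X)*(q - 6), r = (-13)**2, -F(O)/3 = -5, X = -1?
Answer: 0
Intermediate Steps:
F(O) = 15 (F(O) = -3*(-5) = 15)
r = 169
N(A, q) = (-1 + A)*(-6 + q) (N(A, q) = (A - 1)*(q - 6) = (-1 + A)*(-6 + q))
r*N(F(-4), 6) = 169*(6 - 1*6 - 6*15 + 15*6) = 169*(6 - 6 - 90 + 90) = 169*0 = 0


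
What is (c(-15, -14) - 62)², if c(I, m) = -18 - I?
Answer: 4225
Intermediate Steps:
(c(-15, -14) - 62)² = ((-18 - 1*(-15)) - 62)² = ((-18 + 15) - 62)² = (-3 - 62)² = (-65)² = 4225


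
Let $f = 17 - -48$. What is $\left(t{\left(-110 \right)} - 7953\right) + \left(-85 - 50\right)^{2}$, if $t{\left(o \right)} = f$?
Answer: $10337$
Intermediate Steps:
$f = 65$ ($f = 17 + 48 = 65$)
$t{\left(o \right)} = 65$
$\left(t{\left(-110 \right)} - 7953\right) + \left(-85 - 50\right)^{2} = \left(65 - 7953\right) + \left(-85 - 50\right)^{2} = -7888 + \left(-135\right)^{2} = -7888 + 18225 = 10337$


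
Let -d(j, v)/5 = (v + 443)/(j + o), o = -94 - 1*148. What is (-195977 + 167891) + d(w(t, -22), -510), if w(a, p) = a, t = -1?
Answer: -6825233/243 ≈ -28087.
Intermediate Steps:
o = -242 (o = -94 - 148 = -242)
d(j, v) = -5*(443 + v)/(-242 + j) (d(j, v) = -5*(v + 443)/(j - 242) = -5*(443 + v)/(-242 + j))
(-195977 + 167891) + d(w(t, -22), -510) = (-195977 + 167891) + 5*(-443 - 1*(-510))/(-242 - 1) = -28086 + 5*(-443 + 510)/(-243) = -28086 + 5*(-1/243)*67 = -28086 - 335/243 = -6825233/243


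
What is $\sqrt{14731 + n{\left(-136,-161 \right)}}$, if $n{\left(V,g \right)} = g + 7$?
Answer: $\sqrt{14577} \approx 120.74$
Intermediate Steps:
$n{\left(V,g \right)} = 7 + g$
$\sqrt{14731 + n{\left(-136,-161 \right)}} = \sqrt{14731 + \left(7 - 161\right)} = \sqrt{14731 - 154} = \sqrt{14577}$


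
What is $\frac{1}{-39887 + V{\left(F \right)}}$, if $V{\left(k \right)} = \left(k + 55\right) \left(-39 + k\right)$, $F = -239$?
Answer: $\frac{1}{11265} \approx 8.8771 \cdot 10^{-5}$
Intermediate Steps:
$V{\left(k \right)} = \left(-39 + k\right) \left(55 + k\right)$ ($V{\left(k \right)} = \left(55 + k\right) \left(-39 + k\right) = \left(-39 + k\right) \left(55 + k\right)$)
$\frac{1}{-39887 + V{\left(F \right)}} = \frac{1}{-39887 + \left(-2145 + \left(-239\right)^{2} + 16 \left(-239\right)\right)} = \frac{1}{-39887 - -51152} = \frac{1}{-39887 + 51152} = \frac{1}{11265}$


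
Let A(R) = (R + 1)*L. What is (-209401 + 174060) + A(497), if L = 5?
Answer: -32851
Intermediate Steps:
A(R) = 5 + 5*R (A(R) = (R + 1)*5 = (1 + R)*5 = 5 + 5*R)
(-209401 + 174060) + A(497) = (-209401 + 174060) + (5 + 5*497) = -35341 + (5 + 2485) = -35341 + 2490 = -32851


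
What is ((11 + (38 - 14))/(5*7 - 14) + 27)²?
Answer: 7396/9 ≈ 821.78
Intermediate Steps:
((11 + (38 - 14))/(5*7 - 14) + 27)² = ((11 + 24)/(35 - 14) + 27)² = (35/21 + 27)² = (35*(1/21) + 27)² = (5/3 + 27)² = (86/3)² = 7396/9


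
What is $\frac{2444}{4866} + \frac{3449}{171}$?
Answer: $\frac{2866793}{138681} \approx 20.672$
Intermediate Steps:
$\frac{2444}{4866} + \frac{3449}{171} = 2444 \cdot \frac{1}{4866} + 3449 \cdot \frac{1}{171} = \frac{1222}{2433} + \frac{3449}{171} = \frac{2866793}{138681}$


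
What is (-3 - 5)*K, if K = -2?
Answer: 16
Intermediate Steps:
(-3 - 5)*K = (-3 - 5)*(-2) = -8*(-2) = 16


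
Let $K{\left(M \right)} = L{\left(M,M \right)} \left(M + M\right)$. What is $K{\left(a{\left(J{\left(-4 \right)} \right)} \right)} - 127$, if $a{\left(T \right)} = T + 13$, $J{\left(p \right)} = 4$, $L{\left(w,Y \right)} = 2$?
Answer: $-59$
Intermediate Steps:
$a{\left(T \right)} = 13 + T$
$K{\left(M \right)} = 4 M$ ($K{\left(M \right)} = 2 \left(M + M\right) = 2 \cdot 2 M = 4 M$)
$K{\left(a{\left(J{\left(-4 \right)} \right)} \right)} - 127 = 4 \left(13 + 4\right) - 127 = 4 \cdot 17 - 127 = 68 - 127 = -59$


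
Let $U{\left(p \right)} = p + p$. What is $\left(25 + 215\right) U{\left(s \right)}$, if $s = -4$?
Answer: $-1920$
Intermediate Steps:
$U{\left(p \right)} = 2 p$
$\left(25 + 215\right) U{\left(s \right)} = \left(25 + 215\right) 2 \left(-4\right) = 240 \left(-8\right) = -1920$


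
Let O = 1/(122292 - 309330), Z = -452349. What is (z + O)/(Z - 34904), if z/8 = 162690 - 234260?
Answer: 107090477281/91134826614 ≈ 1.1751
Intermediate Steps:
O = -1/187038 (O = 1/(-187038) = -1/187038 ≈ -5.3465e-6)
z = -572560 (z = 8*(162690 - 234260) = 8*(-71570) = -572560)
(z + O)/(Z - 34904) = (-572560 - 1/187038)/(-452349 - 34904) = -107090477281/187038/(-487253) = -107090477281/187038*(-1/487253) = 107090477281/91134826614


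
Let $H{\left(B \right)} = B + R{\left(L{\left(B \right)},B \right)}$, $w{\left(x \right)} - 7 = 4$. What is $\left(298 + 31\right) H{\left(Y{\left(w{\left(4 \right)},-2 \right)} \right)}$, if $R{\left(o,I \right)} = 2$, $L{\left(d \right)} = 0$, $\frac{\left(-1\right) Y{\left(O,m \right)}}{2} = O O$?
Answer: $-78960$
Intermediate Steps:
$w{\left(x \right)} = 11$ ($w{\left(x \right)} = 7 + 4 = 11$)
$Y{\left(O,m \right)} = - 2 O^{2}$ ($Y{\left(O,m \right)} = - 2 O O = - 2 O^{2}$)
$H{\left(B \right)} = 2 + B$ ($H{\left(B \right)} = B + 2 = 2 + B$)
$\left(298 + 31\right) H{\left(Y{\left(w{\left(4 \right)},-2 \right)} \right)} = \left(298 + 31\right) \left(2 - 2 \cdot 11^{2}\right) = 329 \left(2 - 242\right) = 329 \left(-240\right) = -78960$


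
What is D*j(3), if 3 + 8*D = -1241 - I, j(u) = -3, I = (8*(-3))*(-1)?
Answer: 951/2 ≈ 475.50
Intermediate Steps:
I = 24 (I = -24*(-1) = 24)
D = -317/2 (D = -3/8 + (-1241 - 1*24)/8 = -3/8 + (-1241 - 24)/8 = -3/8 + (1/8)*(-1265) = -3/8 - 1265/8 = -317/2 ≈ -158.50)
D*j(3) = -317/2*(-3) = 951/2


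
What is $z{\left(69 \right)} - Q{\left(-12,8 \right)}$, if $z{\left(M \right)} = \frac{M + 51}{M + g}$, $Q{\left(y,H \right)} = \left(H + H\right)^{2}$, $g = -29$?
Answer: $-253$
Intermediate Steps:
$Q{\left(y,H \right)} = 4 H^{2}$ ($Q{\left(y,H \right)} = \left(2 H\right)^{2} = 4 H^{2}$)
$z{\left(M \right)} = \frac{51 + M}{-29 + M}$ ($z{\left(M \right)} = \frac{M + 51}{M - 29} = \frac{51 + M}{-29 + M}$)
$z{\left(69 \right)} - Q{\left(-12,8 \right)} = \frac{51 + 69}{-29 + 69} - 4 \cdot 8^{2} = \frac{1}{40} \cdot 120 - 4 \cdot 64 = \frac{1}{40} \cdot 120 - 256 = 3 - 256 = -253$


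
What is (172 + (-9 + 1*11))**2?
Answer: 30276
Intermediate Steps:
(172 + (-9 + 1*11))**2 = (172 + (-9 + 11))**2 = (172 + 2)**2 = 174**2 = 30276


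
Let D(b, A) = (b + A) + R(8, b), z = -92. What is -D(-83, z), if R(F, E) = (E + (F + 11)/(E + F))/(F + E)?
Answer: 978131/5625 ≈ 173.89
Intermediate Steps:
R(F, E) = (E + (11 + F)/(E + F))/(E + F)
D(b, A) = A + b + (19 + b² + 8*b)/(8 + b)² (D(b, A) = (b + A) + (11 + 8 + b² + b*8)/(b + 8)² = (A + b) + (11 + 8 + b² + 8*b)/(8 + b)² = (A + b) + (19 + b² + 8*b)/(8 + b)² = A + b + (19 + b² + 8*b)/(8 + b)²)
-D(-83, z) = -(19 + (-83)² + 8*(-83) + (8 - 83)²*(-92 - 83))/(8 - 83)² = -(19 + 6889 - 664 + (-75)²*(-175))/(-75)² = -(19 + 6889 - 664 + 5625*(-175))/5625 = -(19 + 6889 - 664 - 984375)/5625 = -(-978131)/5625 = -1*(-978131/5625) = 978131/5625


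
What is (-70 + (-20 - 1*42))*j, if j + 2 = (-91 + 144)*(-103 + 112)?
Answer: -62700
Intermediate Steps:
j = 475 (j = -2 + (-91 + 144)*(-103 + 112) = -2 + 53*9 = -2 + 477 = 475)
(-70 + (-20 - 1*42))*j = (-70 + (-20 - 1*42))*475 = (-70 + (-20 - 42))*475 = (-70 - 62)*475 = -132*475 = -62700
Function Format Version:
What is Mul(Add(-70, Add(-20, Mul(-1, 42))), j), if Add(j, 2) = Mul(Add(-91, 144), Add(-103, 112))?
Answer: -62700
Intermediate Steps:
j = 475 (j = Add(-2, Mul(Add(-91, 144), Add(-103, 112))) = Add(-2, Mul(53, 9)) = Add(-2, 477) = 475)
Mul(Add(-70, Add(-20, Mul(-1, 42))), j) = Mul(Add(-70, Add(-20, Mul(-1, 42))), 475) = Mul(Add(-70, Add(-20, -42)), 475) = Mul(Add(-70, -62), 475) = Mul(-132, 475) = -62700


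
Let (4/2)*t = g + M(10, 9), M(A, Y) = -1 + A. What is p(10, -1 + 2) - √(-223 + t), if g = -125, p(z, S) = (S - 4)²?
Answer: 9 - I*√281 ≈ 9.0 - 16.763*I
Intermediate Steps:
p(z, S) = (-4 + S)²
t = -58 (t = (-125 + (-1 + 10))/2 = (-125 + 9)/2 = (½)*(-116) = -58)
p(10, -1 + 2) - √(-223 + t) = (-4 + (-1 + 2))² - √(-223 - 58) = (-4 + 1)² - √(-281) = (-3)² - I*√281 = 9 - I*√281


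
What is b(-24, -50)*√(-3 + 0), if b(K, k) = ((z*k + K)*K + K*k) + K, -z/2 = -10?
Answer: 25752*I*√3 ≈ 44604.0*I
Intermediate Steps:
z = 20 (z = -2*(-10) = 20)
b(K, k) = K + K*k + K*(K + 20*k) (b(K, k) = ((20*k + K)*K + K*k) + K = ((K + 20*k)*K + K*k) + K = (K*(K + 20*k) + K*k) + K = (K*k + K*(K + 20*k)) + K = K + K*k + K*(K + 20*k))
b(-24, -50)*√(-3 + 0) = (-24*(1 - 24 + 21*(-50)))*√(-3 + 0) = (-24*(1 - 24 - 1050))*√(-3) = (-24*(-1073))*(I*√3) = 25752*(I*√3) = 25752*I*√3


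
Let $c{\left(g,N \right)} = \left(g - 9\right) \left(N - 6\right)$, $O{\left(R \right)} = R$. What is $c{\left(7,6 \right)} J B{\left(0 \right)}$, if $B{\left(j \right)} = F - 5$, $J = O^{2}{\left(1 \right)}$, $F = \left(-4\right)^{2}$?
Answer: $0$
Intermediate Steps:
$F = 16$
$J = 1$ ($J = 1^{2} = 1$)
$B{\left(j \right)} = 11$ ($B{\left(j \right)} = 16 - 5 = 11$)
$c{\left(g,N \right)} = \left(-9 + g\right) \left(-6 + N\right)$
$c{\left(7,6 \right)} J B{\left(0 \right)} = \left(54 - 54 - 42 + 6 \cdot 7\right) 1 \cdot 11 = \left(54 - 54 - 42 + 42\right) 1 \cdot 11 = 0 \cdot 1 \cdot 11 = 0 \cdot 11 = 0$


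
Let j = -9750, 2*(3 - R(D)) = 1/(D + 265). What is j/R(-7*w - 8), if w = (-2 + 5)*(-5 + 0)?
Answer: -543000/167 ≈ -3251.5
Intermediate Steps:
w = -15 (w = 3*(-5) = -15)
R(D) = 3 - 1/(2*(265 + D)) (R(D) = 3 - 1/(2*(D + 265)) = 3 - 1/(2*(265 + D)))
j/R(-7*w - 8) = -9750*2*(265 + (-7*(-15) - 8))/(1589 + 6*(-7*(-15) - 8)) = -9750*2*(265 + (105 - 8))/(1589 + 6*(105 - 8)) = -9750*2*(265 + 97)/(1589 + 6*97) = -9750*724/(1589 + 582) = -9750/((½)*(1/362)*2171) = -9750/2171/724 = -9750*724/2171 = -543000/167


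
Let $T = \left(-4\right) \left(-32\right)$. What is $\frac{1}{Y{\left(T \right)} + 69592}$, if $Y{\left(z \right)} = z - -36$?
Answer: $\frac{1}{69756} \approx 1.4336 \cdot 10^{-5}$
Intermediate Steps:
$T = 128$
$Y{\left(z \right)} = 36 + z$ ($Y{\left(z \right)} = z + 36 = 36 + z$)
$\frac{1}{Y{\left(T \right)} + 69592} = \frac{1}{\left(36 + 128\right) + 69592} = \frac{1}{164 + 69592} = \frac{1}{69756}$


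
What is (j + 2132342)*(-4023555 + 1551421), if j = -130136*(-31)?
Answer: -15244557694772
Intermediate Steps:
j = 4034216
(j + 2132342)*(-4023555 + 1551421) = (4034216 + 2132342)*(-4023555 + 1551421) = 6166558*(-2472134) = -15244557694772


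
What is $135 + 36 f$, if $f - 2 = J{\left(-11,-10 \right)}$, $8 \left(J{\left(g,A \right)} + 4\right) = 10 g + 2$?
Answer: $-423$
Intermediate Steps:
$J{\left(g,A \right)} = - \frac{15}{4} + \frac{5 g}{4}$ ($J{\left(g,A \right)} = -4 + \frac{10 g + 2}{8} = -4 + \frac{2 + 10 g}{8} = -4 + \left(\frac{1}{4} + \frac{5 g}{4}\right) = - \frac{15}{4} + \frac{5 g}{4}$)
$f = - \frac{31}{2}$ ($f = 2 + \left(- \frac{15}{4} + \frac{5}{4} \left(-11\right)\right) = 2 - \frac{35}{2} = - \frac{31}{2} \approx -15.5$)
$135 + 36 f = 135 + 36 \left(- \frac{31}{2}\right) = 135 - 558 = -423$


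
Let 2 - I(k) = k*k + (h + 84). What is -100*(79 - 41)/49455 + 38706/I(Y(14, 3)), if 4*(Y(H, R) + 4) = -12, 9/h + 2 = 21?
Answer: -3637939177/12353859 ≈ -294.48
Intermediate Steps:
h = 9/19 (h = 9/(-2 + 21) = 9/19 ≈ 0.47368)
Y(H, R) = -7 (Y(H, R) = -4 + (¼)*(-12) = -4 - 3 = -7)
I(k) = -1567/19 - k² (I(k) = 2 - (k*k + (9/19 + 84)) = 2 - (k² + 1605/19) = 2 - (1605/19 + k²) = 2 + (-1605/19 - k²) = -1567/19 - k²)
-100*(79 - 41)/49455 + 38706/I(Y(14, 3)) = -100*(79 - 41)/49455 + 38706/(-1567/19 - 1*(-7)²) = -100*38*(1/49455) + 38706/(-1567/19 - 1*49) = -3800*1/49455 + 38706/(-1567/19 - 49) = -760/9891 + 38706/(-2498/19) = -760/9891 + 38706*(-19/2498) = -760/9891 - 367707/1249 = -3637939177/12353859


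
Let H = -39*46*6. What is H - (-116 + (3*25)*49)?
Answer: -14323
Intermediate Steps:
H = -10764 (H = -1794*6 = -10764)
H - (-116 + (3*25)*49) = -10764 - (-116 + (3*25)*49) = -10764 - (-116 + 75*49) = -10764 - (-116 + 3675) = -10764 - 1*3559 = -10764 - 3559 = -14323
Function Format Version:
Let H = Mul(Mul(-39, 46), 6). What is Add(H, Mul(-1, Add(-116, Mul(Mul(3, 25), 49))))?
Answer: -14323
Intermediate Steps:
H = -10764 (H = Mul(-1794, 6) = -10764)
Add(H, Mul(-1, Add(-116, Mul(Mul(3, 25), 49)))) = Add(-10764, Mul(-1, Add(-116, Mul(Mul(3, 25), 49)))) = Add(-10764, Mul(-1, Add(-116, Mul(75, 49)))) = Add(-10764, Mul(-1, Add(-116, 3675))) = Add(-10764, Mul(-1, 3559)) = Add(-10764, -3559) = -14323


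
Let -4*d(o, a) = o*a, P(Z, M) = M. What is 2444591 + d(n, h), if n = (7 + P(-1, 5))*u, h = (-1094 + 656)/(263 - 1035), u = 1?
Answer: 943611469/386 ≈ 2.4446e+6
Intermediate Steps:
h = 219/386 (h = -438/(-772) = -438*(-1/772) = 219/386 ≈ 0.56736)
n = 12 (n = (7 + 5)*1 = 12*1 = 12)
d(o, a) = -a*o/4 (d(o, a) = -o*a/4 = -a*o/4)
2444591 + d(n, h) = 2444591 - 1/4*219/386*12 = 2444591 - 657/386 = 943611469/386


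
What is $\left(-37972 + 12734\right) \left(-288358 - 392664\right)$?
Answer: $17187633236$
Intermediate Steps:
$\left(-37972 + 12734\right) \left(-288358 - 392664\right) = \left(-25238\right) \left(-681022\right) = 17187633236$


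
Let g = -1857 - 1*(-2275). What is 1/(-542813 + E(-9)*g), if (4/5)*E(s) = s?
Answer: -2/1095031 ≈ -1.8264e-6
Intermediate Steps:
g = 418 (g = -1857 + 2275 = 418)
E(s) = 5*s/4
1/(-542813 + E(-9)*g) = 1/(-542813 + ((5/4)*(-9))*418) = 1/(-542813 - 45/4*418) = 1/(-542813 - 9405/2) = 1/(-1095031/2) = -2/1095031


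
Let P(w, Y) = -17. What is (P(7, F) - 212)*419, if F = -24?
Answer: -95951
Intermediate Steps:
(P(7, F) - 212)*419 = (-17 - 212)*419 = -229*419 = -95951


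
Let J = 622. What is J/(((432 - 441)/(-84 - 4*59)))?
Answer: 199040/9 ≈ 22116.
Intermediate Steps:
J/(((432 - 441)/(-84 - 4*59))) = 622/(((432 - 441)/(-84 - 4*59))) = 622/((-9/(-84 - 236))) = 622/((-9/(-320))) = 622/((-9*(-1/320))) = 622/(9/320) = 622*(320/9) = 199040/9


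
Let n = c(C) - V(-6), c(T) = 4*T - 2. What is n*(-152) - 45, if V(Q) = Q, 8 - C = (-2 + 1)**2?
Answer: -4909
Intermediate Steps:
C = 7 (C = 8 - (-2 + 1)**2 = 8 - 1*(-1)**2 = 8 - 1*1 = 8 - 1 = 7)
c(T) = -2 + 4*T
n = 32 (n = (-2 + 4*7) - 1*(-6) = (-2 + 28) + 6 = 26 + 6 = 32)
n*(-152) - 45 = 32*(-152) - 45 = -4864 - 45 = -4909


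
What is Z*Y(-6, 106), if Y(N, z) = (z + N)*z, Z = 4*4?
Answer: 169600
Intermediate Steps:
Z = 16
Y(N, z) = z*(N + z) (Y(N, z) = (N + z)*z = z*(N + z))
Z*Y(-6, 106) = 16*(106*(-6 + 106)) = 16*(106*100) = 16*10600 = 169600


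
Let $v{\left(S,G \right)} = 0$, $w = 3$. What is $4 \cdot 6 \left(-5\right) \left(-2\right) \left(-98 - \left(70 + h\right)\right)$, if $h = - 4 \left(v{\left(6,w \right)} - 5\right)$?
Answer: $-45120$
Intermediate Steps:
$h = 20$ ($h = - 4 \left(0 - 5\right) = \left(-4\right) \left(-5\right) = 20$)
$4 \cdot 6 \left(-5\right) \left(-2\right) \left(-98 - \left(70 + h\right)\right) = 4 \cdot 6 \left(-5\right) \left(-2\right) \left(-98 - 90\right) = 24 \left(-5\right) \left(-2\right) \left(-98 - 90\right) = \left(-120\right) \left(-2\right) \left(-98 - 90\right) = 240 \left(-188\right) = -45120$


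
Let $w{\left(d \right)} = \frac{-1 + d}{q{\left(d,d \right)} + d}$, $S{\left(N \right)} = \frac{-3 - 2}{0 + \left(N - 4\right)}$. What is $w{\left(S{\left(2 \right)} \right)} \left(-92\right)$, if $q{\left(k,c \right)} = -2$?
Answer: $-276$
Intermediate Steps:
$S{\left(N \right)} = - \frac{5}{-4 + N}$ ($S{\left(N \right)} = - \frac{5}{0 + \left(-4 + N\right)} = - \frac{5}{-4 + N}$)
$w{\left(d \right)} = \frac{-1 + d}{-2 + d}$
$w{\left(S{\left(2 \right)} \right)} \left(-92\right) = \frac{-1 - \frac{5}{-4 + 2}}{-2 - \frac{5}{-4 + 2}} \left(-92\right) = \frac{-1 - \frac{5}{-2}}{-2 - \frac{5}{-2}} \left(-92\right) = \frac{-1 - - \frac{5}{2}}{-2 - - \frac{5}{2}} \left(-92\right) = \frac{-1 + \frac{5}{2}}{-2 + \frac{5}{2}} \left(-92\right) = \frac{1}{\frac{1}{2}} \cdot \frac{3}{2} \left(-92\right) = 2 \cdot \frac{3}{2} \left(-92\right) = 3 \left(-92\right) = -276$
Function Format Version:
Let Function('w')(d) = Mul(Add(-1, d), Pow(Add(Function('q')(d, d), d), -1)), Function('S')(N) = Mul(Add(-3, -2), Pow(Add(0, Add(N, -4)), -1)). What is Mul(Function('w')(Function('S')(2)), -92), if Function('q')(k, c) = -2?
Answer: -276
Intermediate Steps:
Function('S')(N) = Mul(-5, Pow(Add(-4, N), -1)) (Function('S')(N) = Mul(-5, Pow(Add(0, Add(-4, N)), -1)) = Mul(-5, Pow(Add(-4, N), -1)))
Function('w')(d) = Mul(Pow(Add(-2, d), -1), Add(-1, d)) (Function('w')(d) = Mul(Add(-1, d), Pow(Add(-2, d), -1)) = Mul(Pow(Add(-2, d), -1), Add(-1, d)))
Mul(Function('w')(Function('S')(2)), -92) = Mul(Mul(Pow(Add(-2, Mul(-5, Pow(Add(-4, 2), -1))), -1), Add(-1, Mul(-5, Pow(Add(-4, 2), -1)))), -92) = Mul(Mul(Pow(Add(-2, Mul(-5, Pow(-2, -1))), -1), Add(-1, Mul(-5, Pow(-2, -1)))), -92) = Mul(Mul(Pow(Add(-2, Mul(-5, Rational(-1, 2))), -1), Add(-1, Mul(-5, Rational(-1, 2)))), -92) = Mul(Mul(Pow(Add(-2, Rational(5, 2)), -1), Add(-1, Rational(5, 2))), -92) = Mul(Mul(Pow(Rational(1, 2), -1), Rational(3, 2)), -92) = Mul(Mul(2, Rational(3, 2)), -92) = Mul(3, -92) = -276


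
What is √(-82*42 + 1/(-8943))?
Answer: I*√275441654499/8943 ≈ 58.686*I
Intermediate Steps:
√(-82*42 + 1/(-8943)) = √(-3444 - 1/8943) = √(-30799693/8943) = I*√275441654499/8943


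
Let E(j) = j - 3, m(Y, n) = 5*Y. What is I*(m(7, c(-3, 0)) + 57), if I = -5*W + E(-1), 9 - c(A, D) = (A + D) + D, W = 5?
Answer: -2668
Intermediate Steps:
c(A, D) = 9 - A - 2*D (c(A, D) = 9 - ((A + D) + D) = 9 - (A + 2*D) = 9 + (-A - 2*D) = 9 - A - 2*D)
E(j) = -3 + j
I = -29 (I = -5*5 + (-3 - 1) = -25 - 4 = -29)
I*(m(7, c(-3, 0)) + 57) = -29*(5*7 + 57) = -29*(35 + 57) = -29*92 = -2668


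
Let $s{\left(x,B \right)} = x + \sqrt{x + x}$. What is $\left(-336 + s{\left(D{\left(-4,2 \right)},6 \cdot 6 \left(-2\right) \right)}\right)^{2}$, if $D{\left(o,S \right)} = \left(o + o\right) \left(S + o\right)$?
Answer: $102432 - 2560 \sqrt{2} \approx 98812.0$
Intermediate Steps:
$D{\left(o,S \right)} = 2 o \left(S + o\right)$
$s{\left(x,B \right)} = x + \sqrt{2} \sqrt{x}$ ($s{\left(x,B \right)} = x + \sqrt{2 x} = x + \sqrt{2} \sqrt{x}$)
$\left(-336 + s{\left(D{\left(-4,2 \right)},6 \cdot 6 \left(-2\right) \right)}\right)^{2} = \left(-336 + \left(2 \left(-4\right) \left(2 - 4\right) + \sqrt{2} \sqrt{2 \left(-4\right) \left(2 - 4\right)}\right)\right)^{2} = \left(-336 + \left(2 \left(-4\right) \left(-2\right) + \sqrt{2} \sqrt{2 \left(-4\right) \left(-2\right)}\right)\right)^{2} = \left(-336 + \left(16 + \sqrt{2} \sqrt{16}\right)\right)^{2} = \left(-336 + \left(16 + \sqrt{2} \cdot 4\right)\right)^{2} = \left(-336 + \left(16 + 4 \sqrt{2}\right)\right)^{2} = \left(-320 + 4 \sqrt{2}\right)^{2}$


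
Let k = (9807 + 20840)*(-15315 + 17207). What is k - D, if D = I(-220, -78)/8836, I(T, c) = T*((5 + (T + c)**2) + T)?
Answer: 128091802311/2209 ≈ 5.7986e+7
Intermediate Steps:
I(T, c) = T*(5 + T + (T + c)**2)
D = -4872395/2209 (D = -220*(5 - 220 + (-220 - 78)**2)/8836 = -220*(5 - 220 + (-298)**2)*(1/8836) = -220*(5 - 220 + 88804)*(1/8836) = -220*88589*(1/8836) = -19489580*1/8836 = -4872395/2209 ≈ -2205.7)
k = 57984124 (k = 30647*1892 = 57984124)
k - D = 57984124 - 1*(-4872395/2209) = 57984124 + 4872395/2209 = 128091802311/2209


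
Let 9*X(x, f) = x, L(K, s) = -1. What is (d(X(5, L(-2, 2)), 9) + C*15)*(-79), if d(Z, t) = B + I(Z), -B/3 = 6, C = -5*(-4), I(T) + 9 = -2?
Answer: -21409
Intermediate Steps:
I(T) = -11 (I(T) = -9 - 2 = -11)
X(x, f) = x/9
C = 20
B = -18 (B = -3*6 = -18)
d(Z, t) = -29 (d(Z, t) = -18 - 11 = -29)
(d(X(5, L(-2, 2)), 9) + C*15)*(-79) = (-29 + 20*15)*(-79) = (-29 + 300)*(-79) = 271*(-79) = -21409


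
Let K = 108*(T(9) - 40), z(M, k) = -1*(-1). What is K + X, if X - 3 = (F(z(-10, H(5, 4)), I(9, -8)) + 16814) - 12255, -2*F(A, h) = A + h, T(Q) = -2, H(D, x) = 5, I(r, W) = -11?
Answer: 31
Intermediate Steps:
z(M, k) = 1
F(A, h) = -A/2 - h/2 (F(A, h) = -(A + h)/2 = -A/2 - h/2)
K = -4536 (K = 108*(-2 - 40) = 108*(-42) = -4536)
X = 4567 (X = 3 + (((-1/2*1 - 1/2*(-11)) + 16814) - 12255) = 3 + (((-1/2 + 11/2) + 16814) - 12255) = 3 + ((5 + 16814) - 12255) = 3 + (16819 - 12255) = 3 + 4564 = 4567)
K + X = -4536 + 4567 = 31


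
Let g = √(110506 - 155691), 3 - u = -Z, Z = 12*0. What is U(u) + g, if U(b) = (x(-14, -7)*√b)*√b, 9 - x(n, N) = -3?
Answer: 36 + I*√45185 ≈ 36.0 + 212.57*I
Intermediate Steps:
Z = 0
x(n, N) = 12 (x(n, N) = 9 - 1*(-3) = 9 + 3 = 12)
u = 3 (u = 3 - (-1)*0 = 3 - 1*0 = 3 + 0 = 3)
g = I*√45185 (g = √(-45185) = I*√45185 ≈ 212.57*I)
U(b) = 12*b (U(b) = (12*√b)*√b = 12*b)
U(u) + g = 12*3 + I*√45185 = 36 + I*√45185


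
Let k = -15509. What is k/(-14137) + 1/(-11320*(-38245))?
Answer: 6714364114737/6120379475800 ≈ 1.0970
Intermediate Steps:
k/(-14137) + 1/(-11320*(-38245)) = -15509/(-14137) + 1/(-11320*(-38245)) = -15509*(-1/14137) - 1/11320*(-1/38245) = 15509/14137 + 1/432933400 = 6714364114737/6120379475800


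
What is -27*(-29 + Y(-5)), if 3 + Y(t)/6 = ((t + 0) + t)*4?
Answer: 7749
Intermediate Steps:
Y(t) = -18 + 48*t (Y(t) = -18 + 6*(((t + 0) + t)*4) = -18 + 6*((t + t)*4) = -18 + 6*((2*t)*4) = -18 + 6*(8*t) = -18 + 48*t)
-27*(-29 + Y(-5)) = -27*(-29 + (-18 + 48*(-5))) = -27*(-29 + (-18 - 240)) = -27*(-29 - 258) = -27*(-287) = 7749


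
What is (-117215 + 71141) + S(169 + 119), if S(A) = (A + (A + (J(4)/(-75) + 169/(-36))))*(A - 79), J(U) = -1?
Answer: 65998483/900 ≈ 73332.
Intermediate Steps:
S(A) = (-79 + A)*(-4213/900 + 2*A) (S(A) = (A + (A + (-1/(-75) + 169/(-36))))*(A - 79) = (A + (A + (-1*(-1/75) + 169*(-1/36))))*(-79 + A) = (A + (A + (1/75 - 169/36)))*(-79 + A) = (A + (A - 4213/900))*(-79 + A) = (A + (-4213/900 + A))*(-79 + A) = (-4213/900 + 2*A)*(-79 + A) = (-79 + A)*(-4213/900 + 2*A))
(-117215 + 71141) + S(169 + 119) = (-117215 + 71141) + (332827/900 + 2*(169 + 119)² - 146413*(169 + 119)/900) = -46074 + (332827/900 + 2*288² - 146413/900*288) = -46074 + (332827/900 + 2*82944 - 1171304/25) = -46074 + (332827/900 + 165888 - 1171304/25) = -46074 + 107465083/900 = 65998483/900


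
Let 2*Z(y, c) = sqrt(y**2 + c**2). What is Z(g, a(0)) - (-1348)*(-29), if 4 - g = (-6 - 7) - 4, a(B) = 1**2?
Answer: -39092 + sqrt(442)/2 ≈ -39082.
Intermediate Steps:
a(B) = 1
g = 21 (g = 4 - ((-6 - 7) - 4) = 4 - (-13 - 4) = 4 - 1*(-17) = 4 + 17 = 21)
Z(y, c) = sqrt(c**2 + y**2)/2 (Z(y, c) = sqrt(y**2 + c**2)/2 = sqrt(c**2 + y**2)/2)
Z(g, a(0)) - (-1348)*(-29) = sqrt(1**2 + 21**2)/2 - (-1348)*(-29) = sqrt(1 + 441)/2 - 337*116 = sqrt(442)/2 - 39092 = -39092 + sqrt(442)/2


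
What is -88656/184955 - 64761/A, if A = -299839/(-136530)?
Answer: -1635365276706534/55456722245 ≈ -29489.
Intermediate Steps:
A = 299839/136530 (A = -299839*(-1/136530) = 299839/136530 ≈ 2.1961)
-88656/184955 - 64761/A = -88656/184955 - 64761/299839/136530 = -88656*1/184955 - 64761*136530/299839 = -88656/184955 - 8841819330/299839 = -1635365276706534/55456722245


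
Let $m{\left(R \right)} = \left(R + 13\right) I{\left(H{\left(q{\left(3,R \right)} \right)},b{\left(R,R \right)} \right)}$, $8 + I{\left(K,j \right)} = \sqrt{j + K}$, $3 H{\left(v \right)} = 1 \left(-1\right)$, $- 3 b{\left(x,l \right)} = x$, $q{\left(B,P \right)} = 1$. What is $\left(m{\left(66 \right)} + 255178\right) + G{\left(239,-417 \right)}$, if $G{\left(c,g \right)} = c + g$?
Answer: $254368 + \frac{79 i \sqrt{201}}{3} \approx 2.5437 \cdot 10^{5} + 373.34 i$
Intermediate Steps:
$b{\left(x,l \right)} = - \frac{x}{3}$
$H{\left(v \right)} = - \frac{1}{3}$ ($H{\left(v \right)} = \frac{1 \left(-1\right)}{3} = \frac{1}{3} \left(-1\right) = - \frac{1}{3}$)
$I{\left(K,j \right)} = -8 + \sqrt{K + j}$ ($I{\left(K,j \right)} = -8 + \sqrt{j + K} = -8 + \sqrt{K + j}$)
$m{\left(R \right)} = \left(-8 + \sqrt{- \frac{1}{3} - \frac{R}{3}}\right) \left(13 + R\right)$ ($m{\left(R \right)} = \left(R + 13\right) \left(-8 + \sqrt{- \frac{1}{3} - \frac{R}{3}}\right) = \left(13 + R\right) \left(-8 + \sqrt{- \frac{1}{3} - \frac{R}{3}}\right) = \left(-8 + \sqrt{- \frac{1}{3} - \frac{R}{3}}\right) \left(13 + R\right)$)
$\left(m{\left(66 \right)} + 255178\right) + G{\left(239,-417 \right)} = \left(\frac{\left(-24 + \sqrt{-3 - 198}\right) \left(13 + 66\right)}{3} + 255178\right) + \left(239 - 417\right) = \left(\frac{1}{3} \left(-24 + \sqrt{-3 - 198}\right) 79 + 255178\right) - 178 = \left(\frac{1}{3} \left(-24 + \sqrt{-201}\right) 79 + 255178\right) - 178 = \left(\frac{1}{3} \left(-24 + i \sqrt{201}\right) 79 + 255178\right) - 178 = \left(\left(-632 + \frac{79 i \sqrt{201}}{3}\right) + 255178\right) - 178 = \left(254546 + \frac{79 i \sqrt{201}}{3}\right) - 178 = 254368 + \frac{79 i \sqrt{201}}{3}$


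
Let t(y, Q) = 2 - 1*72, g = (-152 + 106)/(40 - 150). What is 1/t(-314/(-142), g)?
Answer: -1/70 ≈ -0.014286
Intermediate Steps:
g = 23/55 (g = -46/(-110) = -46*(-1/110) = 23/55 ≈ 0.41818)
t(y, Q) = -70 (t(y, Q) = 2 - 72 = -70)
1/t(-314/(-142), g) = 1/(-70) = -1/70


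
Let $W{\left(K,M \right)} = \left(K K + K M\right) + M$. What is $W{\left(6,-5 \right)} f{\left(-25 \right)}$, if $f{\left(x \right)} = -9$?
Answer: $-9$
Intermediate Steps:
$W{\left(K,M \right)} = M + K^{2} + K M$ ($W{\left(K,M \right)} = \left(K^{2} + K M\right) + M = M + K^{2} + K M$)
$W{\left(6,-5 \right)} f{\left(-25 \right)} = \left(-5 + 6^{2} + 6 \left(-5\right)\right) \left(-9\right) = \left(-5 + 36 - 30\right) \left(-9\right) = 1 \left(-9\right) = -9$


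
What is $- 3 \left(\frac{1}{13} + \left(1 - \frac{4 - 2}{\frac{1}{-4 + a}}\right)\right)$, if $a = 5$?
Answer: $\frac{36}{13} \approx 2.7692$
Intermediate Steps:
$- 3 \left(\frac{1}{13} + \left(1 - \frac{4 - 2}{\frac{1}{-4 + a}}\right)\right) = - 3 \left(\frac{1}{13} + \left(1 - \frac{4 - 2}{\frac{1}{-4 + 5}}\right)\right) = - 3 \left(\frac{1}{13} + \left(1 - \frac{2}{1^{-1}}\right)\right) = - 3 \left(\frac{1}{13} + \left(1 - \frac{2}{1}\right)\right) = - 3 \left(\frac{1}{13} + \left(1 - 2 \cdot 1\right)\right) = - 3 \left(\frac{1}{13} + \left(1 - 2\right)\right) = - 3 \left(\frac{1}{13} - 1\right) = \left(-3\right) \left(- \frac{12}{13}\right) = \frac{36}{13}$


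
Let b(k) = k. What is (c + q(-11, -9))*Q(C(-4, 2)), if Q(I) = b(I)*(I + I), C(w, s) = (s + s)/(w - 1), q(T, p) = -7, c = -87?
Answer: -3008/25 ≈ -120.32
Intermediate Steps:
C(w, s) = 2*s/(-1 + w) (C(w, s) = (2*s)/(-1 + w) = 2*s/(-1 + w))
Q(I) = 2*I² (Q(I) = I*(I + I) = I*(2*I) = 2*I²)
(c + q(-11, -9))*Q(C(-4, 2)) = (-87 - 7)*(2*(2*2/(-1 - 4))²) = -188*(2*2/(-5))² = -188*(2*2*(-⅕))² = -188*(-⅘)² = -188*16/25 = -94*32/25 = -3008/25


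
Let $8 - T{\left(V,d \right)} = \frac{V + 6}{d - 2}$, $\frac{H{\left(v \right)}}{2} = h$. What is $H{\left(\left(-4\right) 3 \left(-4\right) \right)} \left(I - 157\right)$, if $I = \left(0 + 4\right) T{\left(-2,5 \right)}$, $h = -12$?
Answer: $3128$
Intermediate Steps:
$H{\left(v \right)} = -24$ ($H{\left(v \right)} = 2 \left(-12\right) = -24$)
$T{\left(V,d \right)} = 8 - \frac{6 + V}{-2 + d}$ ($T{\left(V,d \right)} = 8 - \frac{V + 6}{d - 2} = 8 - \frac{6 + V}{-2 + d}$)
$I = \frac{80}{3}$ ($I = \left(0 + 4\right) \frac{-22 - -2 + 8 \cdot 5}{-2 + 5} = 4 \frac{-22 + 2 + 40}{3} = 4 \cdot \frac{1}{3} \cdot 20 = 4 \cdot \frac{20}{3} = \frac{80}{3} \approx 26.667$)
$H{\left(\left(-4\right) 3 \left(-4\right) \right)} \left(I - 157\right) = - 24 \left(\frac{80}{3} - 157\right) = \left(-24\right) \left(- \frac{391}{3}\right) = 3128$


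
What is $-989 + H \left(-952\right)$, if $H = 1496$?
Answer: $-1425181$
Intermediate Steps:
$-989 + H \left(-952\right) = -989 + 1496 \left(-952\right) = -989 - 1424192 = -1425181$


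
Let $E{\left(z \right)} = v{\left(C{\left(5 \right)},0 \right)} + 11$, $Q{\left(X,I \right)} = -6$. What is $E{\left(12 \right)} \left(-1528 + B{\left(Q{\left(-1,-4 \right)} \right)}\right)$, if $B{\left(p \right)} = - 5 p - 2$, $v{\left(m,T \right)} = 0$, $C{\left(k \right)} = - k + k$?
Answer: $-16500$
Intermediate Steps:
$C{\left(k \right)} = 0$
$B{\left(p \right)} = -2 - 5 p$
$E{\left(z \right)} = 11$ ($E{\left(z \right)} = 0 + 11 = 11$)
$E{\left(12 \right)} \left(-1528 + B{\left(Q{\left(-1,-4 \right)} \right)}\right) = 11 \left(-1528 - -28\right) = 11 \left(-1528 + \left(-2 + 30\right)\right) = 11 \left(-1528 + 28\right) = 11 \left(-1500\right) = -16500$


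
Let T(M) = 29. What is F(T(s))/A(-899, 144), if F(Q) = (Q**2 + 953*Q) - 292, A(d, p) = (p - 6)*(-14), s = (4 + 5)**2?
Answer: -14093/966 ≈ -14.589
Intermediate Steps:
s = 81 (s = 9**2 = 81)
A(d, p) = 84 - 14*p (A(d, p) = (-6 + p)*(-14) = 84 - 14*p)
F(Q) = -292 + Q**2 + 953*Q
F(T(s))/A(-899, 144) = (-292 + 29**2 + 953*29)/(84 - 14*144) = (-292 + 841 + 27637)/(84 - 2016) = 28186/(-1932) = 28186*(-1/1932) = -14093/966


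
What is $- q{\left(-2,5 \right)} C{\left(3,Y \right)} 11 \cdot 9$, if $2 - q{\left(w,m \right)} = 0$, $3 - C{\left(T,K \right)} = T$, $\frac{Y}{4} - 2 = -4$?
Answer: $0$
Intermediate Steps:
$Y = -8$ ($Y = 8 + 4 \left(-4\right) = 8 - 16 = -8$)
$C{\left(T,K \right)} = 3 - T$
$q{\left(w,m \right)} = 2$ ($q{\left(w,m \right)} = 2 - 0 = 2 + 0 = 2$)
$- q{\left(-2,5 \right)} C{\left(3,Y \right)} 11 \cdot 9 = - 2 \left(3 - 3\right) 11 \cdot 9 = - 2 \cdot 0 \cdot 11 \cdot 9 = - 2 \cdot 0 \cdot 9 = - 2 \cdot 0 = \left(-1\right) 0 = 0$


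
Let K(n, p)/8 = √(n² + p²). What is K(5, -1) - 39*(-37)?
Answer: 1443 + 8*√26 ≈ 1483.8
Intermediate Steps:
K(n, p) = 8*√(n² + p²)
K(5, -1) - 39*(-37) = 8*√(5² + (-1)²) - 39*(-37) = 8*√(25 + 1) + 1443 = 8*√26 + 1443 = 1443 + 8*√26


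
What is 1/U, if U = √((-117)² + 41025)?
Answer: √54714/54714 ≈ 0.0042751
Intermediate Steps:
U = √54714 (U = √(13689 + 41025) = √54714 ≈ 233.91)
1/U = 1/(√54714) = √54714/54714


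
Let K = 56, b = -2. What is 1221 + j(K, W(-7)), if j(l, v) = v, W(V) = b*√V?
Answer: 1221 - 2*I*√7 ≈ 1221.0 - 5.2915*I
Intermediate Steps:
W(V) = -2*√V
1221 + j(K, W(-7)) = 1221 - 2*I*√7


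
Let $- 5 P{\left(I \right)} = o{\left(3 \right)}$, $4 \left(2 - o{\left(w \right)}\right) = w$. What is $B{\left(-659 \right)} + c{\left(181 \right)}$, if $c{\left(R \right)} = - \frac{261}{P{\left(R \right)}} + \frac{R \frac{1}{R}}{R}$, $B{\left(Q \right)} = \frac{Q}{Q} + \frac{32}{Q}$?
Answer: $\frac{124641422}{119279} \approx 1045.0$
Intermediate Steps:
$o{\left(w \right)} = 2 - \frac{w}{4}$
$B{\left(Q \right)} = 1 + \frac{32}{Q}$
$P{\left(I \right)} = - \frac{1}{4}$ ($P{\left(I \right)} = - \frac{2 - \frac{3}{4}}{5} = \left(- \frac{1}{5}\right) \frac{5}{4} = - \frac{1}{4}$)
$c{\left(R \right)} = 1044 + \frac{1}{R}$ ($c{\left(R \right)} = - \frac{261}{- \frac{1}{4}} + \frac{R \frac{1}{R}}{R} = \left(-261\right) \left(-4\right) + 1 \frac{1}{R} = 1044 + \frac{1}{R}$)
$B{\left(-659 \right)} + c{\left(181 \right)} = \frac{32 - 659}{-659} + \left(1044 + \frac{1}{181}\right) = \left(- \frac{1}{659}\right) \left(-627\right) + \left(1044 + \frac{1}{181}\right) = \frac{627}{659} + \frac{188965}{181} = \frac{124641422}{119279}$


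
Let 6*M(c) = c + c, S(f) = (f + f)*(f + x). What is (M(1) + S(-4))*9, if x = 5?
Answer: -69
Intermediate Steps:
S(f) = 2*f*(5 + f) (S(f) = (f + f)*(f + 5) = (2*f)*(5 + f) = 2*f*(5 + f))
M(c) = c/3 (M(c) = (c + c)/6 = (2*c)/6 = c/3)
(M(1) + S(-4))*9 = ((⅓)*1 + 2*(-4)*(5 - 4))*9 = (⅓ + 2*(-4)*1)*9 = (⅓ - 8)*9 = -23/3*9 = -69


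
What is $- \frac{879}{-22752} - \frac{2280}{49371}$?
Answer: $- \frac{941939}{124809888} \approx -0.007547$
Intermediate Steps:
$- \frac{879}{-22752} - \frac{2280}{49371} = \left(-879\right) \left(- \frac{1}{22752}\right) - \frac{760}{16457} = \frac{293}{7584} - \frac{760}{16457} = - \frac{941939}{124809888}$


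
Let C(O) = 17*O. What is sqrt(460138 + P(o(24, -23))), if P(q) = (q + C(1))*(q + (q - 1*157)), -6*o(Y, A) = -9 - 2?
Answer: 2*sqrt(1028813)/3 ≈ 676.20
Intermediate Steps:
o(Y, A) = 11/6 (o(Y, A) = -(-9 - 2)/6 = -1/6*(-11) = 11/6)
P(q) = (-157 + 2*q)*(17 + q) (P(q) = (q + 17*1)*(q + (q - 1*157)) = (q + 17)*(q + (q - 157)) = (17 + q)*(q + (-157 + q)) = (17 + q)*(-157 + 2*q) = (-157 + 2*q)*(17 + q))
sqrt(460138 + P(o(24, -23))) = sqrt(460138 + (-2669 - 123*11/6 + 2*(11/6)**2)) = sqrt(460138 + (-2669 - 451/2 + 2*(121/36))) = sqrt(460138 + (-2669 - 451/2 + 121/18)) = sqrt(460138 - 25990/9) = sqrt(4115252/9) = 2*sqrt(1028813)/3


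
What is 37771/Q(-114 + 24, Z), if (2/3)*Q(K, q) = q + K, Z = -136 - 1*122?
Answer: -37771/522 ≈ -72.358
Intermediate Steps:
Z = -258 (Z = -136 - 122 = -258)
Q(K, q) = 3*K/2 + 3*q/2 (Q(K, q) = 3*(q + K)/2 = 3*(K + q)/2 = 3*K/2 + 3*q/2)
37771/Q(-114 + 24, Z) = 37771/(3*(-114 + 24)/2 + (3/2)*(-258)) = 37771/((3/2)*(-90) - 387) = 37771/(-135 - 387) = 37771/(-522) = 37771*(-1/522) = -37771/522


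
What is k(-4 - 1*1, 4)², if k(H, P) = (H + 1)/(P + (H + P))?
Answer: 16/9 ≈ 1.7778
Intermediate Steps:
k(H, P) = (1 + H)/(H + 2*P)
k(-4 - 1*1, 4)² = ((1 + (-4 - 1*1))/((-4 - 1*1) + 2*4))² = ((1 + (-4 - 1))/((-4 - 1) + 8))² = ((1 - 5)/(-5 + 8))² = (-4/3)² = 16/9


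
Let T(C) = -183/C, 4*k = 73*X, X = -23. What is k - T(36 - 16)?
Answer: -2053/5 ≈ -410.60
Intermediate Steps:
k = -1679/4 (k = (73*(-23))/4 = (1/4)*(-1679) = -1679/4 ≈ -419.75)
k - T(36 - 16) = -1679/4 - (-183)/(36 - 16) = -1679/4 - (-183)/20 = -1679/4 - 1*(-183/20) = -1679/4 + 183/20 = -2053/5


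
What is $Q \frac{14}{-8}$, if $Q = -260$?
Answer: $455$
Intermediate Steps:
$Q \frac{14}{-8} = - 260 \frac{14}{-8} = - 260 \cdot 14 \left(- \frac{1}{8}\right) = \left(-260\right) \left(- \frac{7}{4}\right) = 455$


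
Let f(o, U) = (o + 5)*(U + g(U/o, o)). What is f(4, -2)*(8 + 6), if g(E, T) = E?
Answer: -315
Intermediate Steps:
f(o, U) = (5 + o)*(U + U/o) (f(o, U) = (o + 5)*(U + U/o) = (5 + o)*(U + U/o))
f(4, -2)*(8 + 6) = (-2*(5 + 4*(6 + 4))/4)*(8 + 6) = -2*¼*(5 + 4*10)*14 = -2*¼*(5 + 40)*14 = -2*¼*45*14 = -45/2*14 = -315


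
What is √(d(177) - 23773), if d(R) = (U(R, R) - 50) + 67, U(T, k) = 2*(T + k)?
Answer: 2*I*√5762 ≈ 151.82*I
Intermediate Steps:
U(T, k) = 2*T + 2*k
d(R) = 17 + 4*R (d(R) = ((2*R + 2*R) - 50) + 67 = (4*R - 50) + 67 = (-50 + 4*R) + 67 = 17 + 4*R)
√(d(177) - 23773) = √((17 + 4*177) - 23773) = √((17 + 708) - 23773) = √(725 - 23773) = √(-23048) = 2*I*√5762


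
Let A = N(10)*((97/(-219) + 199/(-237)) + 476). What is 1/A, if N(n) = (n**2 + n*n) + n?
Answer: 5767/574916020 ≈ 1.0031e-5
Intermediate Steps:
N(n) = n + 2*n**2 (N(n) = (n**2 + n**2) + n = 2*n**2 + n = n + 2*n**2)
A = 574916020/5767 (A = (10*(1 + 2*10))*((97/(-219) + 199/(-237)) + 476) = (10*(1 + 20))*((97*(-1/219) + 199*(-1/237)) + 476) = (10*21)*((-97/219 - 199/237) + 476) = 210*(-22190/17301 + 476) = 210*(8213086/17301) = 574916020/5767 ≈ 99691.)
1/A = 1/(574916020/5767) = 5767/574916020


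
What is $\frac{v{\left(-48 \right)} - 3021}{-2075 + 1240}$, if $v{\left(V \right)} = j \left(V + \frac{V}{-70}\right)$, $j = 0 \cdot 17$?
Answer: $\frac{3021}{835} \approx 3.618$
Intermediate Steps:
$j = 0$
$v{\left(V \right)} = 0$ ($v{\left(V \right)} = 0 \left(V + \frac{V}{-70}\right) = 0 \left(V + V \left(- \frac{1}{70}\right)\right) = 0 \left(V - \frac{V}{70}\right) = 0 \frac{69 V}{70} = 0$)
$\frac{v{\left(-48 \right)} - 3021}{-2075 + 1240} = \frac{0 - 3021}{-2075 + 1240} = - \frac{3021}{-835} = \left(-3021\right) \left(- \frac{1}{835}\right) = \frac{3021}{835}$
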